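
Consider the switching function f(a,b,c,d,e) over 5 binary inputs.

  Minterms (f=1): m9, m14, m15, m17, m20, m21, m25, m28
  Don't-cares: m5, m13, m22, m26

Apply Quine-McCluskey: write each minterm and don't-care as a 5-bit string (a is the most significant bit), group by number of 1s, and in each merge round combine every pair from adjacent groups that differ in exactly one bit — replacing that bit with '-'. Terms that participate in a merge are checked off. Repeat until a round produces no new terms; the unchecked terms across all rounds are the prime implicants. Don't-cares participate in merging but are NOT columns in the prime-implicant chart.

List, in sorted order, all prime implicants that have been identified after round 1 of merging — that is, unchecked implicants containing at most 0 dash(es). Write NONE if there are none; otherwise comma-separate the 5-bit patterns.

size-2^0 implicants → 00101(✓)  01001(✓)  01101(✓)  01110(✓)  01111(✓)  10001(✓)  10100(✓)  10101(✓)  10110(✓)  11001(✓)  11010  11100(✓)
size-2^1 implicants → -0101  -1001  0-101  01-01  011-1  0111-  1-001  1-100  10-01  101-0  1010-
Unchecked terms (primes): -0101, -1001, 0-101, 01-01, 011-1, 0111-, 1-001, 1-100, 10-01, 101-0, 1010-, 11010

11010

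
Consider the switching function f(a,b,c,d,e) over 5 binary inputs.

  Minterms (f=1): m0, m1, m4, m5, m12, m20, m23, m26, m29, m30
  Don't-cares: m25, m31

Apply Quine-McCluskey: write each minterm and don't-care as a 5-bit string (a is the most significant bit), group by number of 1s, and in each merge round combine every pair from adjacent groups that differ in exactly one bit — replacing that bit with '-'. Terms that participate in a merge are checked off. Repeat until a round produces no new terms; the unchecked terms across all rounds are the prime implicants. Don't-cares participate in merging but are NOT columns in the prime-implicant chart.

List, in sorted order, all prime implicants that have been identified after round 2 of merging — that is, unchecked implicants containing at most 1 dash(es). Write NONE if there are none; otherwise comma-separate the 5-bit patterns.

size-2^0 implicants → 00000(✓)  00001(✓)  00100(✓)  00101(✓)  01100(✓)  10100(✓)  10111(✓)  11001(✓)  11010(✓)  11101(✓)  11110(✓)  11111(✓)
size-2^1 implicants → -0100  0-100  00-00(✓)  00-01(✓)  0000-(✓)  0010-(✓)  1-111  11-01  11-10  111-1  1111-
size-2^2 implicants → 00-0-
Unchecked terms (primes): -0100, 0-100, 00-0-, 1-111, 11-01, 11-10, 111-1, 1111-

-0100, 0-100, 1-111, 11-01, 11-10, 111-1, 1111-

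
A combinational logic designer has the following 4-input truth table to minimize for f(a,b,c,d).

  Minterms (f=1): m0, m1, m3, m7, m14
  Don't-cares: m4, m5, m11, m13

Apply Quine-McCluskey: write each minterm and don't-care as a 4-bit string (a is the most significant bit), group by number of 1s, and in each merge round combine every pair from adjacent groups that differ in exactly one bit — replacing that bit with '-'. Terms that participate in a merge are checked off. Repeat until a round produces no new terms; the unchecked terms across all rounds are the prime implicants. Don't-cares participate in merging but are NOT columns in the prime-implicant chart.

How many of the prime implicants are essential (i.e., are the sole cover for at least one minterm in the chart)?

Round 0: 0000✓ 0001✓ 0011✓ 0100✓ 0101✓ 0111✓ 1011✓ 1101✓ 1110
Round 1: -011 -101 0-00✓ 0-01✓ 0-11✓ 00-1✓ 000-✓ 01-1✓ 010-✓
Round 2: 0--1 0-0-
PIs = {-011, -101, 0--1, 0-0-, 1110}
Coverage chart:
  m0: 0-0- ←essential
  m1: 0--1,0-0-
  m3: -011,0--1
  m7: 0--1 ←essential
  m14: 1110 ←essential
Essential: 0--1, 0-0-, 1110

3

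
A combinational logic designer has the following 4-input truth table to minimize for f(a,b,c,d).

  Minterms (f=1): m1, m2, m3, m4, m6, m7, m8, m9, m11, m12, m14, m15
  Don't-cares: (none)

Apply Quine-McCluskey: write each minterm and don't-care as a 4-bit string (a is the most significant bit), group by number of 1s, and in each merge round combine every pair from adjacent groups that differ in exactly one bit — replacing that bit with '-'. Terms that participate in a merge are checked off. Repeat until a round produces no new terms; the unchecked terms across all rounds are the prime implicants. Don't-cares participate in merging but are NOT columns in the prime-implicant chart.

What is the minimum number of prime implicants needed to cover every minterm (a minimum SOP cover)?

5

size-2^0 implicants → 0001(✓)  0010(✓)  0011(✓)  0100(✓)  0110(✓)  0111(✓)  1000(✓)  1001(✓)  1011(✓)  1100(✓)  1110(✓)  1111(✓)
size-2^1 implicants → -001(✓)  -011(✓)  -100(✓)  -110(✓)  -111(✓)  0-10(✓)  0-11(✓)  00-1(✓)  001-(✓)  01-0(✓)  011-(✓)  1-00  1-11(✓)  10-1(✓)  100-  11-0(✓)  111-(✓)
size-2^2 implicants → --11  -0-1  -1-0  -11-  0-1-
Unchecked terms (primes): --11, -0-1, -1-0, -11-, 0-1-, 1-00, 100-
Minterm coverage:
  m1 ⊆ -0-1 [E]
  m2 ⊆ 0-1- [E]
  m3 ⊆ --11,-0-1,0-1-
  m4 ⊆ -1-0 [E]
  m6 ⊆ -1-0,-11-,0-1-
  m7 ⊆ --11,-11-,0-1-
  m8 ⊆ 1-00,100-
  m9 ⊆ -0-1,100-
  m11 ⊆ --11,-0-1
  m12 ⊆ -1-0,1-00
  m14 ⊆ -1-0,-11-
  m15 ⊆ --11,-11-
E = {-0-1, -1-0, 0-1-}
Petrick residual → --11, 1-00
Cover = cd + b'd + bd' + a'c + ac'd'  |cover|=5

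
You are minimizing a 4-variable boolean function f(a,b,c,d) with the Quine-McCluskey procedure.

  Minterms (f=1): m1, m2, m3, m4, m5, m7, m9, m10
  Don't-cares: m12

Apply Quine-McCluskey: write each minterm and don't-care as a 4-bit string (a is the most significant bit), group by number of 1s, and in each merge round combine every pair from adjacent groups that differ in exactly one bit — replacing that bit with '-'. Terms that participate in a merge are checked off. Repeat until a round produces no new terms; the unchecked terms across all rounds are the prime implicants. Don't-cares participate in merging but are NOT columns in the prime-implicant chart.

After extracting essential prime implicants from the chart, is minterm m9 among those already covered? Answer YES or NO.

size-2^0 implicants → 0001(✓)  0010(✓)  0011(✓)  0100(✓)  0101(✓)  0111(✓)  1001(✓)  1010(✓)  1100(✓)
size-2^1 implicants → -001  -010  -100  0-01(✓)  0-11(✓)  00-1(✓)  001-  01-1(✓)  010-
size-2^2 implicants → 0--1
Unchecked terms (primes): -001, -010, -100, 0--1, 001-, 010-
Minterm coverage:
  m1 ⊆ -001,0--1
  m2 ⊆ -010,001-
  m3 ⊆ 0--1,001-
  m4 ⊆ -100,010-
  m5 ⊆ 0--1,010-
  m7 ⊆ 0--1 [E]
  m9 ⊆ -001 [E]
  m10 ⊆ -010 [E]
E = {-001, -010, 0--1}

YES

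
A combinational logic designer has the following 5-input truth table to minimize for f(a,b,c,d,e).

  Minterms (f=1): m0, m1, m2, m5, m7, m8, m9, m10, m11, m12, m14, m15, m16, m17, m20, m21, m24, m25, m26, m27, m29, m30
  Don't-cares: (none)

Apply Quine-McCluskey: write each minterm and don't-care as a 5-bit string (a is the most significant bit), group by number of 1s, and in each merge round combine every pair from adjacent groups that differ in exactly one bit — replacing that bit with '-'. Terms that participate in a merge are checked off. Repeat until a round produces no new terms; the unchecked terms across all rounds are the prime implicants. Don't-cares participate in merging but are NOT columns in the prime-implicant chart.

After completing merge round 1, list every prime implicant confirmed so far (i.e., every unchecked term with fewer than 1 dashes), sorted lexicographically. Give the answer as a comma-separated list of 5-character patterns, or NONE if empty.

Round 0: 00000✓ 00001✓ 00010✓ 00101✓ 00111✓ 01000✓ 01001✓ 01010✓ 01011✓ 01100✓ 01110✓ 01111✓ 10000✓ 10001✓ 10100✓ 10101✓ 11000✓ 11001✓ 11010✓ 11011✓ 11101✓ 11110✓
Round 1: -0000✓ -0001✓ -0101✓ -1000✓ -1001✓ -1010✓ -1011✓ -1110✓ 0-000✓ 0-001✓ 0-010✓ 0-111 00-01✓ 000-0✓ 0000-✓ 001-1 01-00✓ 01-10✓ 01-11✓ 010-0✓ 010-1✓ 0100-✓ 0101-✓ 011-0✓ 0111-✓ 1-000✓ 1-001✓ 1-101✓ 10-00✓ 10-01✓ 1000-✓ 1010-✓ 11-01✓ 11-10✓ 110-0✓ 110-1✓ 1100-✓ 1101-✓
Round 2: --000✓ --001✓ -0-01 -000-✓ -1-10 -10-0✓ -10-1✓ -100-✓ -101-✓ 0-0-0 0-00-✓ 01--0 01-1- 010--✓ 1--01 1-00-✓ 10-0- 110--✓
Round 3: --00- -10--
PIs = {--00-, -0-01, -1-10, -10--, 0-0-0, 0-111, 001-1, 01--0, 01-1-, 1--01, 10-0-}

NONE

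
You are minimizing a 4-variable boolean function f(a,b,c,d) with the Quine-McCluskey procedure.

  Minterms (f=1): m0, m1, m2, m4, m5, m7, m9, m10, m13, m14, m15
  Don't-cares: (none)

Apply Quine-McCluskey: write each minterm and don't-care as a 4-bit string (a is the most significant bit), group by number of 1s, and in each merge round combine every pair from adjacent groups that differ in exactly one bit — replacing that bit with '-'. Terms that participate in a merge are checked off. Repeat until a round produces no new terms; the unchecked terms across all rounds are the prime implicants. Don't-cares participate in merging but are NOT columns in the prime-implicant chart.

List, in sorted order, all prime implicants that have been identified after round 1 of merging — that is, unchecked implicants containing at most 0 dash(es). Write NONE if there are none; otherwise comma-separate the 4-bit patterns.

NONE

size-2^0 implicants → 0000(✓)  0001(✓)  0010(✓)  0100(✓)  0101(✓)  0111(✓)  1001(✓)  1010(✓)  1101(✓)  1110(✓)  1111(✓)
size-2^1 implicants → -001(✓)  -010  -101(✓)  -111(✓)  0-00(✓)  0-01(✓)  00-0  000-(✓)  01-1(✓)  010-(✓)  1-01(✓)  1-10  11-1(✓)  111-
size-2^2 implicants → --01  -1-1  0-0-
Unchecked terms (primes): --01, -010, -1-1, 0-0-, 00-0, 1-10, 111-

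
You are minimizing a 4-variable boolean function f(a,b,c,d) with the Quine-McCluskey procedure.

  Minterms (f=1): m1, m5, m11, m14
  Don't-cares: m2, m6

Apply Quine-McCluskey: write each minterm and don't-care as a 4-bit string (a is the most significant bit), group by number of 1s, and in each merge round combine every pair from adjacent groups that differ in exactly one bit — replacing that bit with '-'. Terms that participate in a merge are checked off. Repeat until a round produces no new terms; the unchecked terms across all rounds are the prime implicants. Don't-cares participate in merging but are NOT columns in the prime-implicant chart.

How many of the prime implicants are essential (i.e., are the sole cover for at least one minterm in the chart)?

size-2^0 implicants → 0001(✓)  0010(✓)  0101(✓)  0110(✓)  1011  1110(✓)
size-2^1 implicants → -110  0-01  0-10
Unchecked terms (primes): -110, 0-01, 0-10, 1011
Minterm coverage:
  m1 ⊆ 0-01 [E]
  m5 ⊆ 0-01 [E]
  m11 ⊆ 1011 [E]
  m14 ⊆ -110 [E]
E = {-110, 0-01, 1011}

3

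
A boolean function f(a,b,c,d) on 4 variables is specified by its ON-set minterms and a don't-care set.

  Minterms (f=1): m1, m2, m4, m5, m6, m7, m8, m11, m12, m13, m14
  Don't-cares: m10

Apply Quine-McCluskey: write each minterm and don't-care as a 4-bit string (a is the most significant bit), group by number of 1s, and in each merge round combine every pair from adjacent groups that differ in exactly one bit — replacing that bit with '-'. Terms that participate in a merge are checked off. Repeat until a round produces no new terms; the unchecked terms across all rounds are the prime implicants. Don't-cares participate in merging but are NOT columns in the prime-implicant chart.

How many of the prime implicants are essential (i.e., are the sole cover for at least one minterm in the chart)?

Round 0: 0001✓ 0010✓ 0100✓ 0101✓ 0110✓ 0111✓ 1000✓ 1010✓ 1011✓ 1100✓ 1101✓ 1110✓
Round 1: -010✓ -100✓ -101✓ -110✓ 0-01 0-10✓ 01-0✓ 01-1✓ 010-✓ 011-✓ 1-00✓ 1-10✓ 10-0✓ 101- 11-0✓ 110-✓
Round 2: --10 -1-0 -10- 01-- 1--0
PIs = {--10, -1-0, -10-, 0-01, 01--, 1--0, 101-}
Coverage chart:
  m1: 0-01 ←essential
  m2: --10 ←essential
  m4: -1-0,-10-,01--
  m5: -10-,0-01,01--
  m6: --10,-1-0,01--
  m7: 01-- ←essential
  m8: 1--0 ←essential
  m11: 101- ←essential
  m12: -1-0,-10-,1--0
  m13: -10- ←essential
  m14: --10,-1-0,1--0
Essential: --10, -10-, 0-01, 01--, 1--0, 101-

6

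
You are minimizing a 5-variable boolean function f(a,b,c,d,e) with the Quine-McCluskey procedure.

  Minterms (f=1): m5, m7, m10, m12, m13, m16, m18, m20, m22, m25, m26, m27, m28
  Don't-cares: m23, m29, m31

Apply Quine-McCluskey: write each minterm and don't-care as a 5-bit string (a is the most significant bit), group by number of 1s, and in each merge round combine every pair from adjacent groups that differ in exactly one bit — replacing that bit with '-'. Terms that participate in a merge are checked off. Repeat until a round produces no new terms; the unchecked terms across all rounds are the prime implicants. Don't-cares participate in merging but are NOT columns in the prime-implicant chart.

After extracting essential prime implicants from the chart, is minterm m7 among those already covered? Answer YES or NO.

size-2^0 implicants → 00101(✓)  00111(✓)  01010(✓)  01100(✓)  01101(✓)  10000(✓)  10010(✓)  10100(✓)  10110(✓)  10111(✓)  11001(✓)  11010(✓)  11011(✓)  11100(✓)  11101(✓)  11111(✓)
size-2^1 implicants → -0111  -1010  -1100(✓)  -1101(✓)  0-101  001-1  0110-(✓)  1-010  1-100  1-111  10-00(✓)  10-10(✓)  100-0(✓)  101-0(✓)  1011-  11-01(✓)  11-11(✓)  110-1(✓)  1101-  111-1(✓)  1110-(✓)
size-2^2 implicants → -110-  10--0  11--1
Unchecked terms (primes): -0111, -1010, -110-, 0-101, 001-1, 1-010, 1-100, 1-111, 10--0, 1011-, 11--1, 1101-
Minterm coverage:
  m5 ⊆ 0-101,001-1
  m7 ⊆ -0111,001-1
  m10 ⊆ -1010 [E]
  m12 ⊆ -110- [E]
  m13 ⊆ -110-,0-101
  m16 ⊆ 10--0 [E]
  m18 ⊆ 1-010,10--0
  m20 ⊆ 1-100,10--0
  m22 ⊆ 10--0,1011-
  m25 ⊆ 11--1 [E]
  m26 ⊆ -1010,1-010,1101-
  m27 ⊆ 11--1,1101-
  m28 ⊆ -110-,1-100
E = {-1010, -110-, 10--0, 11--1}

NO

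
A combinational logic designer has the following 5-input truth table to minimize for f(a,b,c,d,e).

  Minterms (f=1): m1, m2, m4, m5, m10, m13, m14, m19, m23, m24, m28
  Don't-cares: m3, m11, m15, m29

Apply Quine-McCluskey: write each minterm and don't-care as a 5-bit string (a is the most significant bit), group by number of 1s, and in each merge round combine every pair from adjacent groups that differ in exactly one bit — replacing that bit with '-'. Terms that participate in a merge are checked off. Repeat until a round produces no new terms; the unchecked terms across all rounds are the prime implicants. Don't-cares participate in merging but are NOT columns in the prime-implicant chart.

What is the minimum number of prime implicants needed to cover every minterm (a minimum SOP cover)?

7

size-2^0 implicants → 00001(✓)  00010(✓)  00011(✓)  00100(✓)  00101(✓)  01010(✓)  01011(✓)  01101(✓)  01110(✓)  01111(✓)  10011(✓)  10111(✓)  11000(✓)  11100(✓)  11101(✓)
size-2^1 implicants → -0011  -1101  0-010(✓)  0-011(✓)  0-101  00-01  000-1  0001-(✓)  0010-  01-10(✓)  01-11(✓)  0101-(✓)  011-1  0111-(✓)  10-11  11-00  1110-
size-2^2 implicants → 0-01-  01-1-
Unchecked terms (primes): -0011, -1101, 0-01-, 0-101, 00-01, 000-1, 0010-, 01-1-, 011-1, 10-11, 11-00, 1110-
Minterm coverage:
  m1 ⊆ 00-01,000-1
  m2 ⊆ 0-01- [E]
  m4 ⊆ 0010- [E]
  m5 ⊆ 0-101,00-01,0010-
  m10 ⊆ 0-01-,01-1-
  m13 ⊆ -1101,0-101,011-1
  m14 ⊆ 01-1- [E]
  m19 ⊆ -0011,10-11
  m23 ⊆ 10-11 [E]
  m24 ⊆ 11-00 [E]
  m28 ⊆ 11-00,1110-
E = {0-01-, 0010-, 01-1-, 10-11, 11-00}
Petrick residual → -1101, 00-01
Cover = bcd'e + a'c'd + a'b'd'e + a'b'cd' + a'bd + ab'de + abd'e'  |cover|=7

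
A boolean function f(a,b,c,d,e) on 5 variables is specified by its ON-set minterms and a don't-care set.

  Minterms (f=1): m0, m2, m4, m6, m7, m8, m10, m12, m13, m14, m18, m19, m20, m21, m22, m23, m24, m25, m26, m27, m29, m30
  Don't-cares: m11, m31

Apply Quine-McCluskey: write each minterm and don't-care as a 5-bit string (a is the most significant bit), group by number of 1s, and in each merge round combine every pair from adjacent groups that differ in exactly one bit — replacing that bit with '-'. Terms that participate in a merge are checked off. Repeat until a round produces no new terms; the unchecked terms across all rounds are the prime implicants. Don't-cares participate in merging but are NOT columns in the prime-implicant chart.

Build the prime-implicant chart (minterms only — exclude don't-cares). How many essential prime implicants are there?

[col 0] 00000*, 00010*, 00100*, 00110*, 00111*, 01000*, 01010*, 01011*, 01100*, 01101*, 01110*, 10010*, 10011*, 10100*, 10101*, 10110*, 10111*, 11000*, 11001*, 11010*, 11011*, 11101*, 11110*, 11111*
[col 1] -0010*, -0100*, -0110*, -0111*, -1000*, -1010*, -1011*, -1101, -1110*, 0-000*, 0-010*, 0-100*, 0-110*, 00-00*, 00-10*, 000-0*, 001-0*, 0011-*, 01-00*, 01-10*, 010-0*, 0101-*, 011-0*, 0110-, 1-010*, 1-011*, 1-101*, 1-110*, 1-111*, 10-10*, 10-11*, 1001-*, 101-0*, 101-1*, 1010-*, 1011-*, 11-01*, 11-10*, 11-11*, 110-0*, 110-1*, 1100-*, 1101-*, 111-1*, 1111-*
[col 2] --010*, --110*, -0-10*, -01-0, -011-, -1-10*, -10-0, -101-, 0--00*, 0--10*, 0-0-0*, 0-1-0*, 00--0*, 01--0*, 1--10*, 1--11*, 1-01-*, 1-1-1, 1-11-*, 10-1-*, 101--, 11--1, 11-1-*, 110--
[col 3] ---10, 0---0, 1--1-
Prime implicants: ---10, -01-0, -011-, -10-0, -101-, -1101, 0---0, 0110-, 1--1-, 1-1-1, 101--, 11--1, 110--
PI chart (minterm → PIs covering it):
  0 | 0---0  (sole → essential)
  2 | ---10,0---0
  4 | -01-0,0---0
  6 | ---10,-01-0,-011-,0---0
  7 | -011-  (sole → essential)
  8 | -10-0,0---0
  10 | ---10,-10-0,-101-,0---0
  12 | 0---0,0110-
  13 | -1101,0110-
  14 | ---10,0---0
  18 | ---10,1--1-
  19 | 1--1-  (sole → essential)
  20 | -01-0,101--
  21 | 1-1-1,101--
  22 | ---10,-01-0,-011-,1--1-,101--
  23 | -011-,1--1-,1-1-1,101--
  24 | -10-0,110--
  25 | 11--1,110--
  26 | ---10,-10-0,-101-,1--1-,110--
  27 | -101-,1--1-,11--1,110--
  29 | -1101,1-1-1,11--1
  30 | ---10,1--1-
Essential prime implicants: -011-, 0---0, 1--1-

3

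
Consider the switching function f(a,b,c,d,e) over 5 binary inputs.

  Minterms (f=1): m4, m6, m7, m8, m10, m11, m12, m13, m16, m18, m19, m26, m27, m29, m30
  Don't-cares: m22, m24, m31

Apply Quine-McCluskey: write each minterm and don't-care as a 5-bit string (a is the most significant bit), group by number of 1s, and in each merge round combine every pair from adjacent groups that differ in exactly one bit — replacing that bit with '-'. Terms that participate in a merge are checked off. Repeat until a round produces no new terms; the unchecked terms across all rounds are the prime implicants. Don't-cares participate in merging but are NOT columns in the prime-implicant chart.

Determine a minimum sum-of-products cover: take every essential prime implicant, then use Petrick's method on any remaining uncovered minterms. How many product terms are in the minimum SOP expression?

8

size-2^0 implicants → 00100(✓)  00110(✓)  00111(✓)  01000(✓)  01010(✓)  01011(✓)  01100(✓)  01101(✓)  10000(✓)  10010(✓)  10011(✓)  10110(✓)  11000(✓)  11010(✓)  11011(✓)  11101(✓)  11110(✓)  11111(✓)
size-2^1 implicants → -0110  -1000(✓)  -1010(✓)  -1011(✓)  -1101  0-100  001-0  0011-  01-00  010-0(✓)  0101-(✓)  0110-  1-000(✓)  1-010(✓)  1-011(✓)  1-110(✓)  10-10(✓)  100-0(✓)  1001-(✓)  11-10(✓)  11-11(✓)  110-0(✓)  1101-(✓)  111-1  1111-(✓)
size-2^2 implicants → -10-0  -101-  1--10  1-0-0  1-01-  11-1-
Unchecked terms (primes): -0110, -10-0, -101-, -1101, 0-100, 001-0, 0011-, 01-00, 0110-, 1--10, 1-0-0, 1-01-, 11-1-, 111-1
Minterm coverage:
  m4 ⊆ 0-100,001-0
  m6 ⊆ -0110,001-0,0011-
  m7 ⊆ 0011- [E]
  m8 ⊆ -10-0,01-00
  m10 ⊆ -10-0,-101-
  m11 ⊆ -101- [E]
  m12 ⊆ 0-100,01-00,0110-
  m13 ⊆ -1101,0110-
  m16 ⊆ 1-0-0 [E]
  m18 ⊆ 1--10,1-0-0,1-01-
  m19 ⊆ 1-01- [E]
  m26 ⊆ -10-0,-101-,1--10,1-0-0,1-01-,11-1-
  m27 ⊆ -101-,1-01-,11-1-
  m29 ⊆ -1101,111-1
  m30 ⊆ 1--10,11-1-
E = {-101-, 0011-, 1-0-0, 1-01-}
Petrick residual → -10-0, -1101, 0-100, 1--10
Cover = bc'e' + bc'd + bcd'e + a'cd'e' + a'b'cd + ade' + ac'e' + ac'd  |cover|=8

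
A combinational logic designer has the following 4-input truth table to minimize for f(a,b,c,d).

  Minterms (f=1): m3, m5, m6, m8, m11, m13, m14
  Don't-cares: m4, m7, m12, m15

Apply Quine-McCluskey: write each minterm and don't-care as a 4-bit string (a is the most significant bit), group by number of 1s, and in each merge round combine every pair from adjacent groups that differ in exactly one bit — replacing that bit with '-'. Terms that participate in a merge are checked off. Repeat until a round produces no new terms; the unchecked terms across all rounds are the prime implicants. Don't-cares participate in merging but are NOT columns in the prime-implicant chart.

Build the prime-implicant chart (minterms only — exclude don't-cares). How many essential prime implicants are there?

Round 0: 0011✓ 0100✓ 0101✓ 0110✓ 0111✓ 1000✓ 1011✓ 1100✓ 1101✓ 1110✓ 1111✓
Round 1: -011✓ -100✓ -101✓ -110✓ -111✓ 0-11✓ 01-0✓ 01-1✓ 010-✓ 011-✓ 1-00 1-11✓ 11-0✓ 11-1✓ 110-✓ 111-✓
Round 2: --11 -1-0✓ -1-1✓ -10-✓ -11-✓ 01--✓ 11--✓
Round 3: -1--
PIs = {--11, -1--, 1-00}
Coverage chart:
  m3: --11 ←essential
  m5: -1-- ←essential
  m6: -1-- ←essential
  m8: 1-00 ←essential
  m11: --11 ←essential
  m13: -1-- ←essential
  m14: -1-- ←essential
Essential: --11, -1--, 1-00

3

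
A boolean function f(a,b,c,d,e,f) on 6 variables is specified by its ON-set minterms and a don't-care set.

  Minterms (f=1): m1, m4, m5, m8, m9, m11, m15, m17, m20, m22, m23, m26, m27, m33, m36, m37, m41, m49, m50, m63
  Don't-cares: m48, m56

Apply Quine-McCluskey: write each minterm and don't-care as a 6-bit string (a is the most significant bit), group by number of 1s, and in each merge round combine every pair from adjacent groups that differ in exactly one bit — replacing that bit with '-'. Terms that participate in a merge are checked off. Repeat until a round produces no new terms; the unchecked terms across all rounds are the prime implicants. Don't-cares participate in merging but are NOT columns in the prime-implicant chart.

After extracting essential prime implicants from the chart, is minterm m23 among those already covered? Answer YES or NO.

YES

[col 0] 000001*, 000100*, 000101*, 001000*, 001001*, 001011*, 001111*, 010001*, 010100*, 010110*, 010111*, 011010*, 011011*, 100001*, 100100*, 100101*, 101001*, 110000*, 110001*, 110010*, 111000*, 111111
[col 1] -00001*, -00100*, -00101*, -01001*, -10001*, 0-0001*, 0-0100, 0-1011, 00-001*, 000-01*, 00010-*, 001-11, 0010-1, 00100-, 0101-0, 01011-, 01101-, 1-0001*, 10-001*, 100-01*, 10010-*, 11-000, 1100-0, 11000-
[col 2] --0001, -0-001, -00-01, -0010-
Prime implicants: --0001, -0-001, -00-01, -0010-, 0-0100, 0-1011, 001-11, 0010-1, 00100-, 0101-0, 01011-, 01101-, 11-000, 1100-0, 11000-, 111111
PI chart (minterm → PIs covering it):
  1 | --0001,-0-001,-00-01
  4 | -0010-,0-0100
  5 | -00-01,-0010-
  8 | 00100-  (sole → essential)
  9 | -0-001,0010-1,00100-
  11 | 0-1011,001-11,0010-1
  15 | 001-11  (sole → essential)
  17 | --0001  (sole → essential)
  20 | 0-0100,0101-0
  22 | 0101-0,01011-
  23 | 01011-  (sole → essential)
  26 | 01101-  (sole → essential)
  27 | 0-1011,01101-
  33 | --0001,-0-001,-00-01
  36 | -0010-  (sole → essential)
  37 | -00-01,-0010-
  41 | -0-001  (sole → essential)
  49 | --0001,11000-
  50 | 1100-0  (sole → essential)
  63 | 111111  (sole → essential)
Essential prime implicants: --0001, -0-001, -0010-, 001-11, 00100-, 01011-, 01101-, 1100-0, 111111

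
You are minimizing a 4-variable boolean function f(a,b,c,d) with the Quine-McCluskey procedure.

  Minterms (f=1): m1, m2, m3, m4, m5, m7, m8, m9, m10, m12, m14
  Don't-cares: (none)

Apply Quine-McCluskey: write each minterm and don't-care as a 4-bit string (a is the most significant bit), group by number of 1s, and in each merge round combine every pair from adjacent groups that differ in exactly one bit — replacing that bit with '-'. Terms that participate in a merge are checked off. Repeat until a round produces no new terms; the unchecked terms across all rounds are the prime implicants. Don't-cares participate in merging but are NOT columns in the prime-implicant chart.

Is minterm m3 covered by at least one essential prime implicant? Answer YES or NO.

[col 0] 0001*, 0010*, 0011*, 0100*, 0101*, 0111*, 1000*, 1001*, 1010*, 1100*, 1110*
[col 1] -001, -010, -100, 0-01*, 0-11*, 00-1*, 001-, 01-1*, 010-, 1-00*, 1-10*, 10-0*, 100-, 11-0*
[col 2] 0--1, 1--0
Prime implicants: -001, -010, -100, 0--1, 001-, 010-, 1--0, 100-
PI chart (minterm → PIs covering it):
  1 | -001,0--1
  2 | -010,001-
  3 | 0--1,001-
  4 | -100,010-
  5 | 0--1,010-
  7 | 0--1  (sole → essential)
  8 | 1--0,100-
  9 | -001,100-
  10 | -010,1--0
  12 | -100,1--0
  14 | 1--0  (sole → essential)
Essential prime implicants: 0--1, 1--0

YES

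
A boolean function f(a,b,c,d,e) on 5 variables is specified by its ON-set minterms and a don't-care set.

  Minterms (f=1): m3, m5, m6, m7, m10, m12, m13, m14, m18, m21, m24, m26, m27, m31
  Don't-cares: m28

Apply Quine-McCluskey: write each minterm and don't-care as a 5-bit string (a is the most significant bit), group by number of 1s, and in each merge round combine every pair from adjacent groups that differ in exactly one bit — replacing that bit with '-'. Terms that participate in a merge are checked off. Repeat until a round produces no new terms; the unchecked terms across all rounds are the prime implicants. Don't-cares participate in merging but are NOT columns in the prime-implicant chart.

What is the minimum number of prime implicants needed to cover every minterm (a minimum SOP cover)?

[col 0] 00011*, 00101*, 00110*, 00111*, 01010*, 01100*, 01101*, 01110*, 10010*, 10101*, 11000*, 11010*, 11011*, 11100*, 11111*
[col 1] -0101, -1010, -1100, 0-101, 0-110, 00-11, 001-1, 0011-, 01-10, 011-0, 0110-, 1-010, 11-00, 11-11, 110-0, 1101-
Prime implicants: -0101, -1010, -1100, 0-101, 0-110, 00-11, 001-1, 0011-, 01-10, 011-0, 0110-, 1-010, 11-00, 11-11, 110-0, 1101-
PI chart (minterm → PIs covering it):
  3 | 00-11  (sole → essential)
  5 | -0101,0-101,001-1
  6 | 0-110,0011-
  7 | 00-11,001-1,0011-
  10 | -1010,01-10
  12 | -1100,011-0,0110-
  13 | 0-101,0110-
  14 | 0-110,01-10,011-0
  18 | 1-010  (sole → essential)
  21 | -0101  (sole → essential)
  24 | 11-00,110-0
  26 | -1010,1-010,110-0,1101-
  27 | 11-11,1101-
  31 | 11-11  (sole → essential)
Essential prime implicants: -0101, 00-11, 1-010, 11-11
Petrick residual → -1010, 0-110, 0110-, 11-00
Minimum SOP uses 8 PIs: b'cd'e + bc'de' + a'cde' + a'b'de + a'bcd' + ac'de' + abd'e' + abde

8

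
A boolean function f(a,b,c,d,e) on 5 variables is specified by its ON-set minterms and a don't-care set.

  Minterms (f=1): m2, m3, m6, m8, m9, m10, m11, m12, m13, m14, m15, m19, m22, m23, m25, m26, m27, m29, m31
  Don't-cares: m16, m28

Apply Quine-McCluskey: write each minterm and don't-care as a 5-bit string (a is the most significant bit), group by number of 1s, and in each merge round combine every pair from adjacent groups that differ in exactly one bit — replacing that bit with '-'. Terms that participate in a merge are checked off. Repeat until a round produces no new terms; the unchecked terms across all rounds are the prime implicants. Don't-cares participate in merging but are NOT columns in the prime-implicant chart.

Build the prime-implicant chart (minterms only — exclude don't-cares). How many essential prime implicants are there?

3

size-2^0 implicants → 00010(✓)  00011(✓)  00110(✓)  01000(✓)  01001(✓)  01010(✓)  01011(✓)  01100(✓)  01101(✓)  01110(✓)  01111(✓)  10000  10011(✓)  10110(✓)  10111(✓)  11001(✓)  11010(✓)  11011(✓)  11100(✓)  11101(✓)  11111(✓)
size-2^1 implicants → -0011(✓)  -0110  -1001(✓)  -1010(✓)  -1011(✓)  -1100(✓)  -1101(✓)  -1111(✓)  0-010(✓)  0-011(✓)  0-110(✓)  00-10(✓)  0001-(✓)  01-00(✓)  01-01(✓)  01-10(✓)  01-11(✓)  010-0(✓)  010-1(✓)  0100-(✓)  0101-(✓)  011-0(✓)  011-1(✓)  0110-(✓)  0111-(✓)  1-011(✓)  1-111(✓)  10-11(✓)  1011-  11-01(✓)  11-11(✓)  110-1(✓)  1101-(✓)  111-1(✓)  1110-(✓)
size-2^2 implicants → --011  -1-01(✓)  -1-11(✓)  -10-1(✓)  -101-  -11-1(✓)  -110-  0--10  0-01-  01--0(✓)  01--1(✓)  01-0-(✓)  01-1-(✓)  010--(✓)  011--(✓)  1--11  11--1(✓)
size-2^3 implicants → -1--1  01---
Unchecked terms (primes): --011, -0110, -1--1, -101-, -110-, 0--10, 0-01-, 01---, 1--11, 10000, 1011-
Minterm coverage:
  m2 ⊆ 0--10,0-01-
  m3 ⊆ --011,0-01-
  m6 ⊆ -0110,0--10
  m8 ⊆ 01--- [E]
  m9 ⊆ -1--1,01---
  m10 ⊆ -101-,0--10,0-01-,01---
  m11 ⊆ --011,-1--1,-101-,0-01-,01---
  m12 ⊆ -110-,01---
  m13 ⊆ -1--1,-110-,01---
  m14 ⊆ 0--10,01---
  m15 ⊆ -1--1,01---
  m19 ⊆ --011,1--11
  m22 ⊆ -0110,1011-
  m23 ⊆ 1--11,1011-
  m25 ⊆ -1--1 [E]
  m26 ⊆ -101- [E]
  m27 ⊆ --011,-1--1,-101-,1--11
  m29 ⊆ -1--1,-110-
  m31 ⊆ -1--1,1--11
E = {-1--1, -101-, 01---}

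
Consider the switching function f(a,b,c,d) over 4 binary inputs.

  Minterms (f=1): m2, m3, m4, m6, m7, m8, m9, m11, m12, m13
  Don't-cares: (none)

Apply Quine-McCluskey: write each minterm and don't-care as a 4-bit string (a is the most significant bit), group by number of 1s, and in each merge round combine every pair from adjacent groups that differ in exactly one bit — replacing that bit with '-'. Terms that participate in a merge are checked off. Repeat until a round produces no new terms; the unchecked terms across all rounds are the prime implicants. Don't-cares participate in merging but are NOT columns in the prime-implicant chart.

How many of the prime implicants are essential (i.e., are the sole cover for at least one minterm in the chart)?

2

size-2^0 implicants → 0010(✓)  0011(✓)  0100(✓)  0110(✓)  0111(✓)  1000(✓)  1001(✓)  1011(✓)  1100(✓)  1101(✓)
size-2^1 implicants → -011  -100  0-10(✓)  0-11(✓)  001-(✓)  01-0  011-(✓)  1-00(✓)  1-01(✓)  10-1  100-(✓)  110-(✓)
size-2^2 implicants → 0-1-  1-0-
Unchecked terms (primes): -011, -100, 0-1-, 01-0, 1-0-, 10-1
Minterm coverage:
  m2 ⊆ 0-1- [E]
  m3 ⊆ -011,0-1-
  m4 ⊆ -100,01-0
  m6 ⊆ 0-1-,01-0
  m7 ⊆ 0-1- [E]
  m8 ⊆ 1-0- [E]
  m9 ⊆ 1-0-,10-1
  m11 ⊆ -011,10-1
  m12 ⊆ -100,1-0-
  m13 ⊆ 1-0- [E]
E = {0-1-, 1-0-}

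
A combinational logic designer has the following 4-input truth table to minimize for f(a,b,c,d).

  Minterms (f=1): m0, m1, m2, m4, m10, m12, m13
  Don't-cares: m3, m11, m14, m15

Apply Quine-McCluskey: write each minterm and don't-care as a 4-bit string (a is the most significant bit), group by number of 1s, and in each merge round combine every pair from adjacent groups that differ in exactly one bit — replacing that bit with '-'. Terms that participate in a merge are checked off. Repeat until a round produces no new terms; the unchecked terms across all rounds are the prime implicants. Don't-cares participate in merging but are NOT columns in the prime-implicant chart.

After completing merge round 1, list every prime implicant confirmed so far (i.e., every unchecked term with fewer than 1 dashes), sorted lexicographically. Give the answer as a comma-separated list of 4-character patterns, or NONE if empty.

NONE

Round 0: 0000✓ 0001✓ 0010✓ 0011✓ 0100✓ 1010✓ 1011✓ 1100✓ 1101✓ 1110✓ 1111✓
Round 1: -010✓ -011✓ -100 0-00 00-0✓ 00-1✓ 000-✓ 001-✓ 1-10✓ 1-11✓ 101-✓ 11-0✓ 11-1✓ 110-✓ 111-✓
Round 2: -01- 00-- 1-1- 11--
PIs = {-01-, -100, 0-00, 00--, 1-1-, 11--}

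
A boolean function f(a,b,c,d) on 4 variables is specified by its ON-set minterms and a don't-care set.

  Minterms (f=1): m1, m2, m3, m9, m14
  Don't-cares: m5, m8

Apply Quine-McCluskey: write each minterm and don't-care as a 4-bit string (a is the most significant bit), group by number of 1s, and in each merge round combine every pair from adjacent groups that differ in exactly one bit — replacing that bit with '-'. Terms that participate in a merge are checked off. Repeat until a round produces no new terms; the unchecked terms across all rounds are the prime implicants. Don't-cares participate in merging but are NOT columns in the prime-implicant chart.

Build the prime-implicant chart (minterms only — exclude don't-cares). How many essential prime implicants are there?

2

size-2^0 implicants → 0001(✓)  0010(✓)  0011(✓)  0101(✓)  1000(✓)  1001(✓)  1110
size-2^1 implicants → -001  0-01  00-1  001-  100-
Unchecked terms (primes): -001, 0-01, 00-1, 001-, 100-, 1110
Minterm coverage:
  m1 ⊆ -001,0-01,00-1
  m2 ⊆ 001- [E]
  m3 ⊆ 00-1,001-
  m9 ⊆ -001,100-
  m14 ⊆ 1110 [E]
E = {001-, 1110}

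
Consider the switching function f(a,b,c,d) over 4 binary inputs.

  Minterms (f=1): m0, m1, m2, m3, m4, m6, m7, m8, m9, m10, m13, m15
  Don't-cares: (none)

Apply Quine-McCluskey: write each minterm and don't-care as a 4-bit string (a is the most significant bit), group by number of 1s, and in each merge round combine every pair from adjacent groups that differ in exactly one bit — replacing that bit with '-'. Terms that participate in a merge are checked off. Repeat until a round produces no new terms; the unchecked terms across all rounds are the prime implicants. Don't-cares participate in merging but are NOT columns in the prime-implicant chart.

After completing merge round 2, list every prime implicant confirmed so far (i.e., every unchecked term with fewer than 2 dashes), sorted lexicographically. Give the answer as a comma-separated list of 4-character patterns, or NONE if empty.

-111, 1-01, 11-1

size-2^0 implicants → 0000(✓)  0001(✓)  0010(✓)  0011(✓)  0100(✓)  0110(✓)  0111(✓)  1000(✓)  1001(✓)  1010(✓)  1101(✓)  1111(✓)
size-2^1 implicants → -000(✓)  -001(✓)  -010(✓)  -111  0-00(✓)  0-10(✓)  0-11(✓)  00-0(✓)  00-1(✓)  000-(✓)  001-(✓)  01-0(✓)  011-(✓)  1-01  10-0(✓)  100-(✓)  11-1
size-2^2 implicants → -0-0  -00-  0--0  0-1-  00--
Unchecked terms (primes): -0-0, -00-, -111, 0--0, 0-1-, 00--, 1-01, 11-1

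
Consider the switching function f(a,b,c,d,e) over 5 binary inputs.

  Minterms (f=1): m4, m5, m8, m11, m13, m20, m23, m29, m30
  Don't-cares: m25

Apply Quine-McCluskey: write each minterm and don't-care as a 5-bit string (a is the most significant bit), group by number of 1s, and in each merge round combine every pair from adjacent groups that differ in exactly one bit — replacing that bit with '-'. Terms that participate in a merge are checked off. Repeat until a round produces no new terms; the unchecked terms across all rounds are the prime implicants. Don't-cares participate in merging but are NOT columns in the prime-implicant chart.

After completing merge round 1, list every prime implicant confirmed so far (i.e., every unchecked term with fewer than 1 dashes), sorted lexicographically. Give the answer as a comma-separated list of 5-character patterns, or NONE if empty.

Round 0: 00100✓ 00101✓ 01000 01011 01101✓ 10100✓ 10111 11001✓ 11101✓ 11110
Round 1: -0100 -1101 0-101 0010- 11-01
PIs = {-0100, -1101, 0-101, 0010-, 01000, 01011, 10111, 11-01, 11110}

01000, 01011, 10111, 11110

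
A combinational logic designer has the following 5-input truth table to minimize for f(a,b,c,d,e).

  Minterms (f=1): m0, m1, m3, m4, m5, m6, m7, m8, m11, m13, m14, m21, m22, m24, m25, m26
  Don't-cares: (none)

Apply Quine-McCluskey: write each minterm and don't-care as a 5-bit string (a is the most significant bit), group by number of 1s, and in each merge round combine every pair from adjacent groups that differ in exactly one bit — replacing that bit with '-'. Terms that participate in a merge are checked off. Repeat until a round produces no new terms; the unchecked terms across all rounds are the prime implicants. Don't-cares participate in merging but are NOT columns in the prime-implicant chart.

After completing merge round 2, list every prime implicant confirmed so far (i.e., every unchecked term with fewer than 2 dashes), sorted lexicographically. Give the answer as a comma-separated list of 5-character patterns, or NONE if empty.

size-2^0 implicants → 00000(✓)  00001(✓)  00011(✓)  00100(✓)  00101(✓)  00110(✓)  00111(✓)  01000(✓)  01011(✓)  01101(✓)  01110(✓)  10101(✓)  10110(✓)  11000(✓)  11001(✓)  11010(✓)
size-2^1 implicants → -0101  -0110  -1000  0-000  0-011  0-101  0-110  00-00(✓)  00-01(✓)  00-11(✓)  000-1(✓)  0000-(✓)  001-0(✓)  001-1(✓)  0010-(✓)  0011-(✓)  110-0  1100-
size-2^2 implicants → 00--1  00-0-  001--
Unchecked terms (primes): -0101, -0110, -1000, 0-000, 0-011, 0-101, 0-110, 00--1, 00-0-, 001--, 110-0, 1100-

-0101, -0110, -1000, 0-000, 0-011, 0-101, 0-110, 110-0, 1100-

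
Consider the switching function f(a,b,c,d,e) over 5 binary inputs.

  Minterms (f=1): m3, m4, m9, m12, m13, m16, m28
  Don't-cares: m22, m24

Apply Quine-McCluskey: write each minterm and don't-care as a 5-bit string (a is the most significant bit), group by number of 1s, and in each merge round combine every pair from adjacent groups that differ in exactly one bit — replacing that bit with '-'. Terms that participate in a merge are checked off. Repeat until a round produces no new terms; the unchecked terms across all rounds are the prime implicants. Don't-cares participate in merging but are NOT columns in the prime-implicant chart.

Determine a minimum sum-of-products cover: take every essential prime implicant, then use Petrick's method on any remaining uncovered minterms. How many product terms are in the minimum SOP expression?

Round 0: 00011 00100✓ 01001✓ 01100✓ 01101✓ 10000✓ 10110 11000✓ 11100✓
Round 1: -1100 0-100 01-01 0110- 1-000 11-00
PIs = {-1100, 0-100, 00011, 01-01, 0110-, 1-000, 10110, 11-00}
Coverage chart:
  m3: 00011 ←essential
  m4: 0-100 ←essential
  m9: 01-01 ←essential
  m12: -1100,0-100,0110-
  m13: 01-01,0110-
  m16: 1-000 ←essential
  m28: -1100,11-00
Essential: 0-100, 00011, 01-01, 1-000
Petrick residual → -1100
Min cover (5 terms): bcd'e' + a'cd'e' + a'b'c'de + a'bd'e + ac'd'e'

5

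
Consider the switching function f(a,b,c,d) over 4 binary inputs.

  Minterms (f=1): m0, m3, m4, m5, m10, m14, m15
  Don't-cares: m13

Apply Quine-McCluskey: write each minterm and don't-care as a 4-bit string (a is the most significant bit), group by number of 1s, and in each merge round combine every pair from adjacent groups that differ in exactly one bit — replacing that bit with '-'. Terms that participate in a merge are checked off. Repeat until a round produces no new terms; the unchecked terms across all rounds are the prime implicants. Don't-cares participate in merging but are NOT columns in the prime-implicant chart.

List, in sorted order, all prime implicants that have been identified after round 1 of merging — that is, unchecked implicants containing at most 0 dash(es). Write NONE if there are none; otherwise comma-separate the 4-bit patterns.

0011

Round 0: 0000✓ 0011 0100✓ 0101✓ 1010✓ 1101✓ 1110✓ 1111✓
Round 1: -101 0-00 010- 1-10 11-1 111-
PIs = {-101, 0-00, 0011, 010-, 1-10, 11-1, 111-}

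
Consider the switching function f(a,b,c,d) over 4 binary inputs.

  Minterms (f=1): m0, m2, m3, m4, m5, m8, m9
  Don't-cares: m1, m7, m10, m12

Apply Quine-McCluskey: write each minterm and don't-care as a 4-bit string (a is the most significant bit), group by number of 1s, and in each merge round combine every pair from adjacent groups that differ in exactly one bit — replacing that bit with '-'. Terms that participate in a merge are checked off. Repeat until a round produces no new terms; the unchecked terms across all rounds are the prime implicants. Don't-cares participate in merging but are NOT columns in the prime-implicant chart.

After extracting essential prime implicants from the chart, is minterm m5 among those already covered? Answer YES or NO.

size-2^0 implicants → 0000(✓)  0001(✓)  0010(✓)  0011(✓)  0100(✓)  0101(✓)  0111(✓)  1000(✓)  1001(✓)  1010(✓)  1100(✓)
size-2^1 implicants → -000(✓)  -001(✓)  -010(✓)  -100(✓)  0-00(✓)  0-01(✓)  0-11(✓)  00-0(✓)  00-1(✓)  000-(✓)  001-(✓)  01-1(✓)  010-(✓)  1-00(✓)  10-0(✓)  100-(✓)
size-2^2 implicants → --00  -0-0  -00-  0--1  0-0-  00--
Unchecked terms (primes): --00, -0-0, -00-, 0--1, 0-0-, 00--
Minterm coverage:
  m0 ⊆ --00,-0-0,-00-,0-0-,00--
  m2 ⊆ -0-0,00--
  m3 ⊆ 0--1,00--
  m4 ⊆ --00,0-0-
  m5 ⊆ 0--1,0-0-
  m8 ⊆ --00,-0-0,-00-
  m9 ⊆ -00- [E]
E = {-00-}

NO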